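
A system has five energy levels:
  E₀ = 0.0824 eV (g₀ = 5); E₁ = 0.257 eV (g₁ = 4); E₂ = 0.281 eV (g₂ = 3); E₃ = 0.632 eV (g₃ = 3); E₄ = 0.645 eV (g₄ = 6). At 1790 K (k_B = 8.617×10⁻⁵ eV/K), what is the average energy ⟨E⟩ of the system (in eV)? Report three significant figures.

0.154 eV

k_BT = 8.617×10⁻⁵ × 1790 K = 0.15424 eV.
Eᵢ/kT = 0.53423, 1.6662, 1.8218, 4.0975, 4.1818.
Z = Σ gᵢe^(−Eᵢ/kT) = 5·e^(−0.53423) + 4·e^(−1.6662) + 3·e^(−1.8218) + 3·e^(−4.0975) + 6·e^(−4.1818) = 2.9306 + 0.75586 + 0.48520 + 0.049842 + 0.091626 = 4.3131.
⟨E⟩ = Σ Eᵢ gᵢe^(−Eᵢ/kT) / Z = (0.0824·2.9306 + 0.257·0.75586 + 0.281·0.48520 + 0.632·0.049842 + 0.645·0.091626) / 4.3131 = 0.154 eV.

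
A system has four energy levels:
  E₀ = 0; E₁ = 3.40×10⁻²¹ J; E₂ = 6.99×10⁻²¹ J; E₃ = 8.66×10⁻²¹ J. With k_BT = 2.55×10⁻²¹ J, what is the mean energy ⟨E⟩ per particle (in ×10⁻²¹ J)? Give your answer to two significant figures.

1.2 ×10⁻²¹ J

Eᵢ/kT = 0, 1.333, 2.741, 3.396.
Z = Σ e^(−Eᵢ/kT) = e^(−0) + e^(−1.333) + e^(−2.741) + e^(−3.396) = 1.000 + 0.2637 + 0.06451 + 0.03351 = 1.362.
⟨E⟩ = Σ Eᵢ e^(−Eᵢ/kT) / Z = (0·1.000 + 3.40·0.2637 + 6.99·0.06451 + 8.66·0.03351) / 1.362 = 1.2 ×10⁻²¹ J.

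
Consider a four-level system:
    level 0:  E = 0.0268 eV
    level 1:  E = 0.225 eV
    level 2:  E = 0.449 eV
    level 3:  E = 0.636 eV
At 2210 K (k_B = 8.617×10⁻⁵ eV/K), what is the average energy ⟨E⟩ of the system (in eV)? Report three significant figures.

k_BT = 8.617×10⁻⁵ × 2210 K = 0.19044 eV.
Eᵢ/kT = 0.14073, 1.1815, 2.3577, 3.3396.
Z = Σ e^(−Eᵢ/kT) = e^(−0.14073) + e^(−1.1815) + e^(−2.3577) + e^(−3.3396) = 0.86872 + 0.30682 + 0.094638 + 0.035451 = 1.3056.
⟨E⟩ = Σ Eᵢ e^(−Eᵢ/kT) / Z = (0.0268·0.86872 + 0.225·0.30682 + 0.449·0.094638 + 0.636·0.035451) / 1.3056 = 0.121 eV.

0.121 eV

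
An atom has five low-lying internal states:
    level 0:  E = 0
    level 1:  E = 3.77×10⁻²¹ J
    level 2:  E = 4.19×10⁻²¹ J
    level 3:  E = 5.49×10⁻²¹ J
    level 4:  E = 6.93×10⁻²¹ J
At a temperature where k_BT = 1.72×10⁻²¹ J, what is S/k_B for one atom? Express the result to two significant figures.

0.75

Eᵢ/kT = 0, 2.192, 2.436, 3.192, 4.029.
Z = Σ e^(−Eᵢ/kT) = e^(−0) + e^(−2.192) + e^(−2.436) + e^(−3.192) + e^(−4.029) = 1.000 + 0.1117 + 0.08751 + 0.04109 + 0.01779 = 1.258.
⟨E⟩ = Σ EᵢPᵢ = 0.9035 ×10⁻²¹ J.
S/k_B = ln Z + ⟨E⟩/kT = ln(1.258) + 0.9035/1.72 = 0.2295 + 0.5253 = 0.75.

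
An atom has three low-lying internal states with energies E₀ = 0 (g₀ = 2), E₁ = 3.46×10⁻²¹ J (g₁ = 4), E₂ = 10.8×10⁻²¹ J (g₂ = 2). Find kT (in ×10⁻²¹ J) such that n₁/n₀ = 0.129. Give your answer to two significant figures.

1.3 ×10⁻²¹ J

n₁/n₀ = (g₁/g₀) exp[−(E₁−E₀)/kT] = 0.129.
⇒ (E₁−E₀)/kT = ln((4/2)/0.129) = ln(15.50) = 2.741.
kT = 3.46 ×10⁻²¹ J / 2.741 = 1.3 ×10⁻²¹ J.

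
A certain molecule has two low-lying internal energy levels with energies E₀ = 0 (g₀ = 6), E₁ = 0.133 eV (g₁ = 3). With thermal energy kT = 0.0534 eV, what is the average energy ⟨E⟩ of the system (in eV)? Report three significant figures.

Eᵢ/kT = 0, 2.4906.
Z = Σ gᵢe^(−Eᵢ/kT) = 6·e^(−0) + 3·e^(−2.4906) = 6.0000 + 0.24858 = 6.2486.
⟨E⟩ = Σ Eᵢ gᵢe^(−Eᵢ/kT) / Z = (0·6.0000 + 0.133·0.24858) / 6.2486 = 0.00529 eV.

0.00529 eV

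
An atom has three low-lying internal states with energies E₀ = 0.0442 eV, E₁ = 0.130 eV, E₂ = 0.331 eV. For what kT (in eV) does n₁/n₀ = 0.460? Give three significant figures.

0.110 eV

n₁/n₀ = exp[−(E₁−E₀)/kT] = 0.460.
⇒ (E₁−E₀)/kT = ln(1/0.460) = ln(2.1739) = 0.77652.
kT = 0.0858 eV / 0.77652 = 0.110 eV.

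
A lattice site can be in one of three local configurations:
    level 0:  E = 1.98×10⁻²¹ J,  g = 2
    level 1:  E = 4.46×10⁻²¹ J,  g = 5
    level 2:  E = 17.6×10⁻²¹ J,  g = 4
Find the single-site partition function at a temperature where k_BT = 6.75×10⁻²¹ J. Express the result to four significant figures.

Z = 4.369

Eᵢ/kT = 0.293333, 0.660741, 2.60741.
Z = Σ gᵢe^(−Eᵢ/kT) = 2·e^(−0.293333) + 5·e^(−0.660741) + 4·e^(−2.60741) = 1.49155 + 2.58234 + 0.294901 = 4.36879.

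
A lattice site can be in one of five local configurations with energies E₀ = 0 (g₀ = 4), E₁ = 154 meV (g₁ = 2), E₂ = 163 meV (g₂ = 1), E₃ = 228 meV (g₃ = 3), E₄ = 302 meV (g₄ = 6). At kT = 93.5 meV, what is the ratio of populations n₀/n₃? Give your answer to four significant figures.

15.27

n₀/n₃ = (g₀/g₃) exp[−(E₀−E₃)/kT] = (4/3) × exp(−(-228 meV)/(93.5 meV)) = (4/3) × exp(2.43850) = 15.27.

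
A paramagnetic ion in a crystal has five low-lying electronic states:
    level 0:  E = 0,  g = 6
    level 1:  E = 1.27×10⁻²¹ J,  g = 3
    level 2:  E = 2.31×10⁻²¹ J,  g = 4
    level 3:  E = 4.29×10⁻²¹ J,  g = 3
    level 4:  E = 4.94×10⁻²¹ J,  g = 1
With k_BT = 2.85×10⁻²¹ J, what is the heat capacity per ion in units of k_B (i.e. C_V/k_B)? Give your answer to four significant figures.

0.2235

Eᵢ/kT = 0, 0.445614, 0.810526, 1.50526, 1.73333.
Z = Σ gᵢe^(−Eᵢ/kT) = 6·e^(−0) + 3·e^(−0.445614) + 4·e^(−0.810526) + 3·e^(−1.50526) + 1·e^(−1.73333) = 6.00000 + 1.92129 + 1.77850 + 0.665879 + 0.176695 = 10.5424.
⟨E⟩ = 0.974908, ⟨E²⟩ = 2.76559.
C_V/k_B = (⟨E²⟩ − ⟨E⟩²)/(kT)² = (2.76559 − 0.950446)/8.12250 = 0.2235.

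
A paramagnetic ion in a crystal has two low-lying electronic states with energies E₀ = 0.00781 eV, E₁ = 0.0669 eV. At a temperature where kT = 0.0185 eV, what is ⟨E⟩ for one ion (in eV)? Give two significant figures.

Eᵢ/kT = 0.4222, 3.616.
Z = Σ e^(−Eᵢ/kT) = e^(−0.4222) + e^(−3.616) = 0.6556 + 0.02689 = 0.6825.
⟨E⟩ = Σ Eᵢ e^(−Eᵢ/kT) / Z = (0.00781·0.6556 + 0.0669·0.02689) / 0.6825 = 0.010 eV.

0.010 eV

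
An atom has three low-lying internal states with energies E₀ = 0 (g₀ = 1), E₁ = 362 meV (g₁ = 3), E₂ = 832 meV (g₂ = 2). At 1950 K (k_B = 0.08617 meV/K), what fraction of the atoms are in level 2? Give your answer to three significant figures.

k_BT = 0.08617 × 1950 K = 168.03 meV.
Eᵢ/kT = 0, 2.1544, 4.9515.
Z = Σ gᵢe^(−Eᵢ/kT) = 1·e^(−0) + 3·e^(−2.1544) + 2·e^(−4.9515) = 1.0000 + 0.34792 + 0.014146 = 1.3621.
P₂ = g₂ e^(−E₂/kT) / Z = 0.014146/1.3621 = 0.0104.

0.0104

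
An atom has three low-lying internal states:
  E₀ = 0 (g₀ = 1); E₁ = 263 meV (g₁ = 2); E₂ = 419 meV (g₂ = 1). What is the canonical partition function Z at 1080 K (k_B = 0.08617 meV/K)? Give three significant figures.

k_BT = 0.08617 × 1080 K = 93.064 meV.
Eᵢ/kT = 0, 2.8260, 4.5023.
Z = Σ gᵢe^(−Eᵢ/kT) = 1·e^(−0) + 2·e^(−2.8260) + 1·e^(−4.5023) = 1.0000 + 0.11850 + 0.011083 = 1.1296.

Z = 1.13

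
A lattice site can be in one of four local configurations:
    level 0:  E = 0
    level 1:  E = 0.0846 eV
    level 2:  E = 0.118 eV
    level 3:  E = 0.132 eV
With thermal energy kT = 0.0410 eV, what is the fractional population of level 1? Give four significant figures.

0.1038

Eᵢ/kT = 0, 2.06341, 2.87805, 3.21951.
Z = Σ e^(−Eᵢ/kT) = e^(−0) + e^(−2.06341) + e^(−2.87805) + e^(−3.21951) = 1.00000 + 0.127020 + 0.0562443 + 0.0399746 = 1.22324.
P₁ = e^(−E₁/kT) / Z = 0.127020/1.22324 = 0.1038.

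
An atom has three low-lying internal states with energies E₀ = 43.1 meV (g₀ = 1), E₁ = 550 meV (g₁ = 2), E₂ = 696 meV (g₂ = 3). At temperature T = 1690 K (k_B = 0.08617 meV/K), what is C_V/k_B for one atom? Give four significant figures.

1.191

k_BT = 0.08617 × 1690 K = 145.627 meV.
Eᵢ/kT = 0.295962, 3.77677, 4.77933.
Z = Σ gᵢe^(−Eᵢ/kT) = 1·e^(−0.295962) + 2·e^(−3.77677) + 3·e^(−4.77933) = 0.743816 + 0.0457931 + 0.0252049 = 0.814814.
⟨E⟩ = 91.7845 meV, ⟨E²⟩ = 33681.0 meV².
C_V/k_B = (⟨E²⟩ − ⟨E⟩²)/(kT)² = (33681.0 − 8424.39)/21207.2 = 1.191.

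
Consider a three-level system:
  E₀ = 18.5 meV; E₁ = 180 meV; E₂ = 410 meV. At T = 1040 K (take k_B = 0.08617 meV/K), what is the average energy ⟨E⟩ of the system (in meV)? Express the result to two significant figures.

k_BT = 0.08617 × 1040 K = 89.62 meV.
Eᵢ/kT = 0.2064, 2.008, 4.575.
Z = Σ e^(−Eᵢ/kT) = e^(−0.2064) + e^(−2.008) + e^(−4.575) = 0.8135 + 0.1343 + 0.01031 = 0.9581.
⟨E⟩ = Σ Eᵢ e^(−Eᵢ/kT) / Z = (18.5·0.8135 + 180·0.1343 + 410·0.01031) / 0.9581 = 45 meV.

45 meV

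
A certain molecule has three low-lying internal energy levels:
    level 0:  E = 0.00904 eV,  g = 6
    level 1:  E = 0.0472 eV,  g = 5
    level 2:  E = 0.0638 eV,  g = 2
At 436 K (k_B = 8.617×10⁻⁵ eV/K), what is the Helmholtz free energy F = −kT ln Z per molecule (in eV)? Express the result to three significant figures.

k_BT = 8.617×10⁻⁵ × 436 K = 0.037570 eV.
Eᵢ/kT = 0.24062, 1.2563, 1.6982.
Z = Σ gᵢe^(−Eᵢ/kT) = 6·e^(−0.24062) + 5·e^(−1.2563) + 2·e^(−1.6982) = 4.7168 + 1.4235 + 0.36603 = 6.5063.
F = −kT ln Z = −0.037570 × ln(6.5063) = −0.037570 × 1.8728 = -0.0704 eV.

-0.0704 eV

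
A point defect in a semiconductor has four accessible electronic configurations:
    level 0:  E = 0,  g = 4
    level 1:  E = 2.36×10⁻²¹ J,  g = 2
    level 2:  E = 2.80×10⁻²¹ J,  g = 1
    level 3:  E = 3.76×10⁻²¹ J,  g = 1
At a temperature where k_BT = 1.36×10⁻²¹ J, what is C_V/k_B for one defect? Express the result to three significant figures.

0.405

Eᵢ/kT = 0, 1.7353, 2.0588, 2.7647.
Z = Σ gᵢe^(−Eᵢ/kT) = 4·e^(−0) + 2·e^(−1.7353) + 1·e^(−2.0588) + 1·e^(−2.7647) = 4.0000 + 0.35269 + 0.12761 + 0.062995 = 4.5433.
⟨E⟩ = 0.31398, ⟨E²⟩ = 0.84859.
C_V/k_B = (⟨E²⟩ − ⟨E⟩²)/(kT)² = (0.84859 − 0.098583)/1.8496 = 0.405.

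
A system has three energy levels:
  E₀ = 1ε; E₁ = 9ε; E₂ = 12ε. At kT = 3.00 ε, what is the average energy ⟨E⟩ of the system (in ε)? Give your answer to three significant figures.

Eᵢ/kT = 0.33333, 3.0000, 4.0000.
Z = Σ e^(−Eᵢ/kT) = e^(−0.33333) + e^(−3.0000) + e^(−4.0000) = 0.71653 + 0.049787 + 0.018316 = 0.78463.
⟨E⟩ = Σ Eᵢ e^(−Eᵢ/kT) / Z = (1·0.71653 + 9·0.049787 + 12·0.018316) / 0.78463 = 1.76 ε.

1.76 ε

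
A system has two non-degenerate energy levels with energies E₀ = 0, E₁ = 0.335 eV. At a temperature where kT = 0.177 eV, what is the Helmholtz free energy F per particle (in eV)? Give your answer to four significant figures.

-0.02484 eV

Eᵢ/kT = 0, 1.89266.
Z = Σ e^(−Eᵢ/kT) = e^(−0) + e^(−1.89266) = 1.00000 + 0.150670 = 1.15067.
F = −kT ln Z = −0.177 × ln(1.15067) = −0.177 × 0.140344 = -0.02484 eV.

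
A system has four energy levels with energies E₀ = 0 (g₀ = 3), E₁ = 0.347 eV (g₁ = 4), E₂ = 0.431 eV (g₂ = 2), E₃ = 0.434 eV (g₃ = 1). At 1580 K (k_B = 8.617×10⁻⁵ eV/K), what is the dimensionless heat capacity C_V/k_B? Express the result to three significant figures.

0.838

k_BT = 8.617×10⁻⁵ × 1580 K = 0.13615 eV.
Eᵢ/kT = 0, 2.5487, 3.1656, 3.1877.
Z = Σ gᵢe^(−Eᵢ/kT) = 3·e^(−0) + 4·e^(−2.5487) + 2·e^(−3.1656) + 1·e^(−3.1877) = 3.0000 + 0.31273 + 0.084378 + 0.041267 = 3.4384.
⟨E⟩ = 0.047346 eV, ⟨E²⟩ = 0.017771 eV².
C_V/k_B = (⟨E²⟩ − ⟨E⟩²)/(kT)² = (0.017771 − 0.0022416)/0.018537 = 0.838.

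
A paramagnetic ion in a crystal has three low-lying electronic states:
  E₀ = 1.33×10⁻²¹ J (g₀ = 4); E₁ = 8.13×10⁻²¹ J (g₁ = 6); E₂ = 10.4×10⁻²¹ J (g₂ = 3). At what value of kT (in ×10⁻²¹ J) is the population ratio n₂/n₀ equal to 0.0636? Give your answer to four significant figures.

n₂/n₀ = (g₂/g₀) exp[−(E₂−E₀)/kT] = 0.0636.
⇒ (E₂−E₀)/kT = ln((3/4)/0.0636) = ln(11.7925) = 2.46746.
kT = 9.07 ×10⁻²¹ J / 2.46746 = 3.676 ×10⁻²¹ J.

3.676 ×10⁻²¹ J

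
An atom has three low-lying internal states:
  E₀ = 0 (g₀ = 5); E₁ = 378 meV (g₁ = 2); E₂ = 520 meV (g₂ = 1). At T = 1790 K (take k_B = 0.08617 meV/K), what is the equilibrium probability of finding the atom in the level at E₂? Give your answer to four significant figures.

0.006596

k_BT = 0.08617 × 1790 K = 154.244 meV.
Eᵢ/kT = 0, 2.45066, 3.37128.
Z = Σ gᵢe^(−Eᵢ/kT) = 5·e^(−0) + 2·e^(−2.45066) + 1·e^(−3.37128) = 5.00000 + 0.172473 + 0.0343456 = 5.20682.
P₂ = g₂ e^(−E₂/kT) / Z = 0.0343456/5.20682 = 0.006596.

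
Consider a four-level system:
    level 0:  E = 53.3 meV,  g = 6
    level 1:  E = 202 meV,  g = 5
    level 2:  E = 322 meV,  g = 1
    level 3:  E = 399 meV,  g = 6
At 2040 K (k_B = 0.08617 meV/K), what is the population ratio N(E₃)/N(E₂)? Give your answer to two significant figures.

k_BT = 0.08617 × 2040 K = 175.8 meV.
n₃/n₂ = (g₃/g₂) exp[−(E₃−E₂)/kT] = (6/1) × exp(−(77 meV)/(175.8 meV)) = (6/1) × exp(-0.4380) = 3.9.

3.9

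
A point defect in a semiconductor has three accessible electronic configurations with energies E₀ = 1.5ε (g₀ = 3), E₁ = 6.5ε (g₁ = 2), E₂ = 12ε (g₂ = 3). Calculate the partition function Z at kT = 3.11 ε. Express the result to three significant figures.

Z = 2.16

Eᵢ/kT = 0.48232, 2.0900, 3.8585.
Z = Σ gᵢe^(−Eᵢ/kT) = 3·e^(−0.48232) + 2·e^(−2.0900) + 3·e^(−3.8585) = 1.8520 + 0.24737 + 0.063299 = 2.1627.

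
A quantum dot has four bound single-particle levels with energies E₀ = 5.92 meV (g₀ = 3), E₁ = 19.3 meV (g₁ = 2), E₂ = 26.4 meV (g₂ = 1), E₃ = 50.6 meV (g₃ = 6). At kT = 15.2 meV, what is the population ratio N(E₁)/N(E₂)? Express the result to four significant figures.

n₁/n₂ = (g₁/g₂) exp[−(E₁−E₂)/kT] = (2/1) × exp(−(-7.1 meV)/(15.2 meV)) = (2/1) × exp(0.467105) = 3.191.

3.191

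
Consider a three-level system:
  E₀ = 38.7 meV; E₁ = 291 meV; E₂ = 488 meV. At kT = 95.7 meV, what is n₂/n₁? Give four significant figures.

n₂/n₁ = exp[−(E₂−E₁)/kT] = exp(−(197 meV)/(95.7 meV)) = exp(-2.05852) = 0.1276.

0.1276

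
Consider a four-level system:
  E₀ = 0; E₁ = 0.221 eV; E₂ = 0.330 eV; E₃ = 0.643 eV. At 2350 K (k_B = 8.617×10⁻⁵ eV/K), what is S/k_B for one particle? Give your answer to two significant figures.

0.97

k_BT = 8.617×10⁻⁵ × 2350 K = 0.2025 eV.
Eᵢ/kT = 0, 1.091, 1.630, 3.175.
Z = Σ e^(−Eᵢ/kT) = e^(−0) + e^(−1.091) + e^(−1.630) + e^(−3.175) = 1.000 + 0.3359 + 0.1959 + 0.04179 = 1.574.
⟨E⟩ = Σ EᵢPᵢ = 0.1053 eV.
S/k_B = ln Z + ⟨E⟩/kT = ln(1.574) + 0.1053/0.2025 = 0.4536 + 0.5200 = 0.97.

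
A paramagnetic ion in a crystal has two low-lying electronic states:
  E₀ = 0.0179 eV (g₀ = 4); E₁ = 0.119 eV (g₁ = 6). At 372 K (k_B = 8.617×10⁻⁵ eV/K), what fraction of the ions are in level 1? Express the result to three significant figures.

k_BT = 8.617×10⁻⁵ × 372 K = 0.032055 eV.
Eᵢ/kT = 0.55842, 3.7124.
Z = Σ gᵢe^(−Eᵢ/kT) = 4·e^(−0.55842) + 6·e^(−3.7124) = 2.2884 + 0.14651 = 2.4349.
P₁ = g₁ e^(−E₁/kT) / Z = 0.14651/2.4349 = 0.0602.

0.0602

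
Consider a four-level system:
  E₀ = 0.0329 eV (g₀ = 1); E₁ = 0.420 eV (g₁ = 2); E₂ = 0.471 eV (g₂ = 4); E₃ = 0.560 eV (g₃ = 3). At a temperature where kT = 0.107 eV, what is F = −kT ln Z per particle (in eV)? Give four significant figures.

0.01868 eV

Eᵢ/kT = 0.307477, 3.92523, 4.40187, 5.23364.
Z = Σ gᵢe^(−Eᵢ/kT) = 1·e^(−0.307477) + 2·e^(−3.92523) + 4·e^(−4.40187) + 3·e^(−5.23364) = 0.735300 + 0.0394752 + 0.0490176 + 0.0160022 = 0.839795.
F = −kT ln Z = −0.107 × ln(0.839795) = −0.107 × -0.174597 = 0.01868 eV.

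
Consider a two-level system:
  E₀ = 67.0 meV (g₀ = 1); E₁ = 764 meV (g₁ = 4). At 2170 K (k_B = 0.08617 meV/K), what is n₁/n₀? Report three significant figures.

0.0962

k_BT = 0.08617 × 2170 K = 186.99 meV.
n₁/n₀ = (g₁/g₀) exp[−(E₁−E₀)/kT] = (4/1) × exp(−(697.0 meV)/(186.99 meV)) = (4/1) × exp(-3.7275) = 0.0962.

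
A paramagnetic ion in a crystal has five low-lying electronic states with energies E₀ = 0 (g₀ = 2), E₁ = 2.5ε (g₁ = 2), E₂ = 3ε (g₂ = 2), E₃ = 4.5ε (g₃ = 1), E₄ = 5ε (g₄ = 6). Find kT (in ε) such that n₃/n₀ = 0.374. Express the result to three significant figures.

n₃/n₀ = (g₃/g₀) exp[−(E₃−E₀)/kT] = 0.374.
⇒ (E₃−E₀)/kT = ln((1/2)/0.374) = ln(1.3369) = 0.29035.
kT = 4.5ε / 0.29035 = 15.5 ε.

15.5 ε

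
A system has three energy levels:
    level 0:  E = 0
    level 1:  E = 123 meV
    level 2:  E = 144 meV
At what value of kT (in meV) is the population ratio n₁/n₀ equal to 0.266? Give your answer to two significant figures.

n₁/n₀ = exp[−(E₁−E₀)/kT] = 0.266.
⇒ (E₁−E₀)/kT = ln(1/0.266) = ln(3.759) = 1.324.
kT = 123 meV / 1.324 = 93 meV.

93 meV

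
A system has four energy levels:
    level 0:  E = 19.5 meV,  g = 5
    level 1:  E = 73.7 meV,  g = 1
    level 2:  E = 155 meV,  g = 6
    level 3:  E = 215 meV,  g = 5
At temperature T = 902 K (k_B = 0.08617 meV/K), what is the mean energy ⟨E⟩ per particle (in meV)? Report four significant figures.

k_BT = 0.08617 × 902 K = 77.7253 meV.
Eᵢ/kT = 0.250884, 0.948211, 1.99420, 2.76615.
Z = Σ gᵢe^(−Eᵢ/kT) = 5·e^(−0.250884) + 1·e^(−0.948211) + 6·e^(−1.99420) + 5·e^(−2.76615) = 3.89056 + 0.387434 + 0.816735 + 0.314519 = 5.40925.
⟨E⟩ = Σ Eᵢ gᵢe^(−Eᵢ/kT) / Z = (19.5·3.89056 + 73.7·0.387434 + 155·0.816735 + 215·0.314519) / 5.40925 = 55.21 meV.

55.21 meV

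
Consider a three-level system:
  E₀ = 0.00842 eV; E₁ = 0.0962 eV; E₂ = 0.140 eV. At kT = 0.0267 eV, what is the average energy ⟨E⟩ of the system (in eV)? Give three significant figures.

0.0125 eV

Eᵢ/kT = 0.31536, 3.6030, 5.2434.
Z = Σ e^(−Eᵢ/kT) = e^(−0.31536) + e^(−3.6030) + e^(−5.2434) = 0.72953 + 0.027242 + 0.0052823 = 0.76205.
⟨E⟩ = Σ Eᵢ e^(−Eᵢ/kT) / Z = (0.00842·0.72953 + 0.0962·0.027242 + 0.140·0.0052823) / 0.76205 = 0.0125 eV.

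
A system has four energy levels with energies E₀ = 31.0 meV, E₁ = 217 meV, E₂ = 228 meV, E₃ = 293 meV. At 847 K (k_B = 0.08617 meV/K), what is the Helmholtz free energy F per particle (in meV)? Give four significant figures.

19.35 meV

k_BT = 0.08617 × 847 K = 72.9860 meV.
Eᵢ/kT = 0.424739, 2.97317, 3.12389, 4.01447.
Z = Σ e^(−Eᵢ/kT) = e^(−0.424739) + e^(−2.97317) + e^(−3.12389) + e^(−4.01447) = 0.653940 + 0.0511409 + 0.0439857 + 0.0180525 = 0.767119.
F = −kT ln Z = −72.9860 × ln(0.767119) = −72.9860 × -0.265113 = 19.35 meV.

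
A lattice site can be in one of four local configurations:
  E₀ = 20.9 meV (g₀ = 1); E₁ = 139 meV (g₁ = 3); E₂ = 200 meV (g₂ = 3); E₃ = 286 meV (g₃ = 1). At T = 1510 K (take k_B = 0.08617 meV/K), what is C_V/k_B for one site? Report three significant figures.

k_BT = 0.08617 × 1510 K = 130.12 meV.
Eᵢ/kT = 0.16062, 1.0682, 1.5370, 2.1980.
Z = Σ gᵢe^(−Eᵢ/kT) = 1·e^(−0.16062) + 3·e^(−1.0682) + 3·e^(−1.5370) + 1·e^(−2.1980) = 0.85162 + 1.0309 + 0.64508 + 0.11102 = 2.6386.
⟨E⟩ = 121.98 meV, ⟨E²⟩ = 20910 meV².
C_V/k_B = (⟨E²⟩ − ⟨E⟩²)/(kT)² = (20910 − 14879)/16931 = 0.356.

0.356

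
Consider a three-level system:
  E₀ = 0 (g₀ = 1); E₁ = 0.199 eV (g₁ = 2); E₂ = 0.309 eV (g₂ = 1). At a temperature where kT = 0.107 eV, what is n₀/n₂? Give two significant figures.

n₀/n₂ = (g₀/g₂) exp[−(E₀−E₂)/kT] = (1/1) × exp(−(-0.309 eV)/(0.107 eV)) = (1/1) × exp(2.888) = 18.

18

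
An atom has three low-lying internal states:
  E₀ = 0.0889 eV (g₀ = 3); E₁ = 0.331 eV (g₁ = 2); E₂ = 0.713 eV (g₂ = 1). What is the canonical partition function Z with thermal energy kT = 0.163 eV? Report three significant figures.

Eᵢ/kT = 0.54540, 2.0307, 4.3742.
Z = Σ gᵢe^(−Eᵢ/kT) = 3·e^(−0.54540) + 2·e^(−2.0307) + 1·e^(−4.3742) = 1.7388 + 0.26249 + 0.012598 = 2.0139.

Z = 2.01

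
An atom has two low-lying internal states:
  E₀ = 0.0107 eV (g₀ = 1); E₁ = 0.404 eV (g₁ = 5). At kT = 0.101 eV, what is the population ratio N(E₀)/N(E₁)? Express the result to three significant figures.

9.82

n₀/n₁ = (g₀/g₁) exp[−(E₀−E₁)/kT] = (1/5) × exp(−(-0.3933 eV)/(0.101 eV)) = (1/5) × exp(3.8941) = 9.82.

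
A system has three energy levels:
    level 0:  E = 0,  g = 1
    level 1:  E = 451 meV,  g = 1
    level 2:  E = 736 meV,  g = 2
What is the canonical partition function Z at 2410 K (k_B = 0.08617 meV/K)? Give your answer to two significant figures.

Z = 1.2

k_BT = 0.08617 × 2410 K = 207.7 meV.
Eᵢ/kT = 0, 2.171, 3.544.
Z = Σ gᵢe^(−Eᵢ/kT) = 1·e^(−0) + 1·e^(−2.171) + 2·e^(−3.544) = 1.000 + 0.1141 + 0.05780 = 1.172.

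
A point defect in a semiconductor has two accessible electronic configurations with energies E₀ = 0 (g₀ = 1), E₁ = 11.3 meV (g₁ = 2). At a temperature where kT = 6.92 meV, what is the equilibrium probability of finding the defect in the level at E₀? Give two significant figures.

0.72

Eᵢ/kT = 0, 1.633.
Z = Σ gᵢe^(−Eᵢ/kT) = 1·e^(−0) + 2·e^(−1.633) = 1.000 + 0.3907 = 1.391.
P₀ = g₀ e^(−E₀/kT) / Z = 1.000/1.391 = 0.72.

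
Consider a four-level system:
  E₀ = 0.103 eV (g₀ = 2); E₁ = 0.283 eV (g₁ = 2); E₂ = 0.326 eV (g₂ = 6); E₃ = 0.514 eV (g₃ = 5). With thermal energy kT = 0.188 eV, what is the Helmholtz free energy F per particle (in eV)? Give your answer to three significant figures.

-0.206 eV

Eᵢ/kT = 0.54787, 1.5053, 1.7340, 2.7340.
Z = Σ gᵢe^(−Eᵢ/kT) = 2·e^(−0.54787) + 2·e^(−1.5053) + 6·e^(−1.7340) + 5·e^(−2.7340) = 1.1564 + 0.44390 + 1.0595 + 0.32479 = 2.9846.
F = −kT ln Z = −0.188 × ln(2.9846) = −0.188 × 1.0935 = -0.206 eV.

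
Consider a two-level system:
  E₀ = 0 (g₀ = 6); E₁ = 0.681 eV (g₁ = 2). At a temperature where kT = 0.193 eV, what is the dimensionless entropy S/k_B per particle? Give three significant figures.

1.84

Eᵢ/kT = 0, 3.5285.
Z = Σ gᵢe^(−Eᵢ/kT) = 6·e^(−0) + 2·e^(−3.5285) = 6.0000 + 0.058698 = 6.0587.
⟨E⟩ = Σ EᵢPᵢ = 0.0065977 eV.
S/k_B = ln Z + ⟨E⟩/kT = ln(6.0587) + 0.0065977/0.193 = 1.8015 + 0.034185 = 1.84.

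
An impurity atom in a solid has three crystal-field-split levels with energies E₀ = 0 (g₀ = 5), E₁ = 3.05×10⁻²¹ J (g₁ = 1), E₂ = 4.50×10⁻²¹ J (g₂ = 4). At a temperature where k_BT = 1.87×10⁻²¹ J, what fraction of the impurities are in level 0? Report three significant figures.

Eᵢ/kT = 0, 1.6310, 2.4064.
Z = Σ gᵢe^(−Eᵢ/kT) = 5·e^(−0) + 1·e^(−1.6310) + 4·e^(−2.4064) = 5.0000 + 0.19573 + 0.36056 = 5.5563.
P₀ = g₀ e^(−E₀/kT) / Z = 5.0000/5.5563 = 0.900.

0.900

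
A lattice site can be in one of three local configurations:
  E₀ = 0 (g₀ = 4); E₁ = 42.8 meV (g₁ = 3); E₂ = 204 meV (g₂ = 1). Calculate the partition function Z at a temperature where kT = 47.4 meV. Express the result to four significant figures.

Z = 5.230

Eᵢ/kT = 0, 0.902954, 4.30380.
Z = Σ gᵢe^(−Eᵢ/kT) = 4·e^(−0) + 3·e^(−0.902954) + 1·e^(−4.30380) = 4.00000 + 1.21611 + 0.0135171 = 5.22963.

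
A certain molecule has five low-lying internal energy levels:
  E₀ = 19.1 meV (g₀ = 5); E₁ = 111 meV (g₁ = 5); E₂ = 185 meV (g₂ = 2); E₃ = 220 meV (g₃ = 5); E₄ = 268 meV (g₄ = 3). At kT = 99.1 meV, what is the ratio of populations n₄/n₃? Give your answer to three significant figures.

n₄/n₃ = (g₄/g₃) exp[−(E₄−E₃)/kT] = (3/5) × exp(−(48 meV)/(99.1 meV)) = (3/5) × exp(-0.48436) = 0.370.

0.370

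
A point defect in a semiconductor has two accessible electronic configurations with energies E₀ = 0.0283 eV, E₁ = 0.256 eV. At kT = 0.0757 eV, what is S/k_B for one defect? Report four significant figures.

0.1898

Eᵢ/kT = 0.373844, 3.38177.
Z = Σ e^(−Eᵢ/kT) = e^(−0.373844) + e^(−3.38177) = 0.688084 + 0.0339872 = 0.722071.
⟨E⟩ = Σ EᵢPᵢ = 0.0390176 eV.
S/k_B = ln Z + ⟨E⟩/kT = ln(0.722071) + 0.0390176/0.0757 = -0.325632 + 0.515424 = 0.1898.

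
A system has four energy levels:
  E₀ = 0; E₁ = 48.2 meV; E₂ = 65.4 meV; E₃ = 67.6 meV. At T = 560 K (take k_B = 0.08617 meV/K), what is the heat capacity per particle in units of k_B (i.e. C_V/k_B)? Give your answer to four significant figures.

0.3854

k_BT = 0.08617 × 560 K = 48.2552 meV.
Eᵢ/kT = 0, 0.998856, 1.35529, 1.40089.
Z = Σ e^(−Eᵢ/kT) = e^(−0) + e^(−0.998856) + e^(−1.35529) + e^(−1.40089) = 1.00000 + 0.368301 + 0.257873 + 0.246378 = 1.87255.
⟨E⟩ = 27.3809 meV, ⟨E²⟩ = 1647.22 meV².
C_V/k_B = (⟨E²⟩ − ⟨E⟩²)/(kT)² = (1647.22 − 749.714)/2328.56 = 0.3854.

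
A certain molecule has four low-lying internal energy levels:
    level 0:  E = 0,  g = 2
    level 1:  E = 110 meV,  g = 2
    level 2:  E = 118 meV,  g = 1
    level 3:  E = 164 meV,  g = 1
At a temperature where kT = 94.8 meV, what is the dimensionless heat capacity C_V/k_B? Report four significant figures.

0.3860

Eᵢ/kT = 0, 1.16034, 1.24473, 1.72996.
Z = Σ gᵢe^(−Eᵢ/kT) = 2·e^(−0) + 2·e^(−1.16034) + 1·e^(−1.24473) + 1·e^(−1.72996) = 2.00000 + 0.626759 + 0.288019 + 0.177292 = 3.09207.
⟨E⟩ = 42.6917 meV, ⟨E²⟩ = 5291.80 meV².
C_V/k_B = (⟨E²⟩ − ⟨E⟩²)/(kT)² = (5291.80 − 1822.58)/8987.04 = 0.3860.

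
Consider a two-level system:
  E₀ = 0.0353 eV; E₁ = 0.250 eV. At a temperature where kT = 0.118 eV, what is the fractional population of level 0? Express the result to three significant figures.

0.861

Eᵢ/kT = 0.29915, 2.1186.
Z = Σ e^(−Eᵢ/kT) = e^(−0.29915) + e^(−2.1186) = 0.74145 + 0.12020 = 0.86165.
P₀ = e^(−E₀/kT) / Z = 0.74145/0.86165 = 0.861.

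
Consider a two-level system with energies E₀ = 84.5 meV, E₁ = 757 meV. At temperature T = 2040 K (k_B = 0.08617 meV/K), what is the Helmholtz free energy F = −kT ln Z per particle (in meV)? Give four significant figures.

80.71 meV

k_BT = 0.08617 × 2040 K = 175.787 meV.
Eᵢ/kT = 0.480695, 4.30635.
Z = Σ e^(−Eᵢ/kT) = e^(−0.480695) + e^(−4.30635) = 0.618353 + 0.0134827 = 0.631836.
F = −kT ln Z = −175.787 × ln(0.631836) = −175.787 × -0.459125 = 80.71 meV.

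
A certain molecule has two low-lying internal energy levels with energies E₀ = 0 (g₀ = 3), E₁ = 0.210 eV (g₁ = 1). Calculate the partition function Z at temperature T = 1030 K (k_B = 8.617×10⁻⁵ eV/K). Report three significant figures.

Z = 3.09

k_BT = 8.617×10⁻⁵ × 1030 K = 0.088755 eV.
Eᵢ/kT = 0, 2.3661.
Z = Σ gᵢe^(−Eᵢ/kT) = 3·e^(−0) + 1·e^(−2.3661) = 3.0000 + 0.093846 = 3.0938.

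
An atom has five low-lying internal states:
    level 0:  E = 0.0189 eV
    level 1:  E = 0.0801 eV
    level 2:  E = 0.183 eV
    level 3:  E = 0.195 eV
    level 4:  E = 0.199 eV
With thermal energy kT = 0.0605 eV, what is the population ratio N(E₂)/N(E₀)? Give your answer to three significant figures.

n₂/n₀ = exp[−(E₂−E₀)/kT] = exp(−(0.1641 eV)/(0.0605 eV)) = exp(-2.7124) = 0.0664.

0.0664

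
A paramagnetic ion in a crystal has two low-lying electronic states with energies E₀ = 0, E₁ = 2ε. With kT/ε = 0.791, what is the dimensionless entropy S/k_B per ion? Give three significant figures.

Eᵢ/kT = 0, 2.5284.
Z = Σ e^(−Eᵢ/kT) = e^(−0) + e^(−2.5284) = 1.0000 + 0.079787 = 1.0798.
⟨E⟩ = Σ EᵢPᵢ = 0.14778 ε.
S/k_B = ln Z + ⟨E⟩/kT = ln(1.0798) + 0.14778/0.791 = 0.076776 + 0.18683 = 0.264.

0.264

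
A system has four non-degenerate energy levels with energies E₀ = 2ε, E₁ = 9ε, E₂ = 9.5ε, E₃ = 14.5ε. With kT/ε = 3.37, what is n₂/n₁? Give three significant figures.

0.862

n₂/n₁ = exp[−(E₂−E₁)/kT] = exp(−(0.5ε)/(3.37ε)) = exp(-0.14837) = 0.862.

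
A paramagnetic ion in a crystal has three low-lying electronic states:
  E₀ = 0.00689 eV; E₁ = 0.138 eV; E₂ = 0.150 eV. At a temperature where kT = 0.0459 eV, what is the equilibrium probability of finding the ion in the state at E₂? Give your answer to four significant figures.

0.04017

Eᵢ/kT = 0.150109, 3.00654, 3.26797.
Z = Σ e^(−Eᵢ/kT) = e^(−0.150109) + e^(−3.00654) + e^(−3.26797) = 0.860614 + 0.0494625 + 0.0380837 = 0.948160.
P₂ = e^(−E₂/kT) / Z = 0.0380837/0.948160 = 0.04017.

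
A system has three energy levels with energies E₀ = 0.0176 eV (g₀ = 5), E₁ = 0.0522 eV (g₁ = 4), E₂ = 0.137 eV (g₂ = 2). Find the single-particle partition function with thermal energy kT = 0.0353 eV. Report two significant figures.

Eᵢ/kT = 0.4986, 1.479, 3.881.
Z = Σ gᵢe^(−Eᵢ/kT) = 5·e^(−0.4986) + 4·e^(−1.479) + 2·e^(−3.881) = 3.037 + 0.9115 + 0.04126 = 3.990.

Z = 4.0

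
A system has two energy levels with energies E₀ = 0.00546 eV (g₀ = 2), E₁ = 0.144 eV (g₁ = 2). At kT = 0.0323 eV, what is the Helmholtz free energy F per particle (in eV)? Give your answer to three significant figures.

-0.0174 eV

Eᵢ/kT = 0.16904, 4.4582.
Z = Σ gᵢe^(−Eᵢ/kT) = 2·e^(−0.16904) + 2·e^(−4.4582) = 1.6890 + 0.023166 = 1.7122.
F = −kT ln Z = −0.0323 × ln(1.7122) = −0.0323 × 0.53778 = -0.0174 eV.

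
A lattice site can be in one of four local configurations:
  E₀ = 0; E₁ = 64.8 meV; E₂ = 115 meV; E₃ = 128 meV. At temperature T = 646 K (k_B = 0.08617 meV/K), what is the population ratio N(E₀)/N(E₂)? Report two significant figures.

7.9

k_BT = 0.08617 × 646 K = 55.67 meV.
n₀/n₂ = exp[−(E₀−E₂)/kT] = exp(−(-115 meV)/(55.67 meV)) = exp(2.066) = 7.9.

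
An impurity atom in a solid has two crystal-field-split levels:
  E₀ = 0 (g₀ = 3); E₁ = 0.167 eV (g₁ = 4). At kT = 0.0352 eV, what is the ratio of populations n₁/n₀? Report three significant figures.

0.0116

n₁/n₀ = (g₁/g₀) exp[−(E₁−E₀)/kT] = (4/3) × exp(−(0.167 eV)/(0.0352 eV)) = (4/3) × exp(-4.7443) = 0.0116.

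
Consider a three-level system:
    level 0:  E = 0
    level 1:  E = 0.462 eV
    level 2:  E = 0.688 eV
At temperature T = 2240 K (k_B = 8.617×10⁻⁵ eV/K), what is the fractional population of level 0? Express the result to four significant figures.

k_BT = 8.617×10⁻⁵ × 2240 K = 0.193021 eV.
Eᵢ/kT = 0, 2.39352, 3.56438.
Z = Σ e^(−Eᵢ/kT) = e^(−0) + e^(−2.39352) + e^(−3.56438) = 1.00000 + 0.0913077 + 0.0283145 = 1.11962.
P₀ = e^(−E₀/kT) / Z = 1.00000/1.11962 = 0.8932.

0.8932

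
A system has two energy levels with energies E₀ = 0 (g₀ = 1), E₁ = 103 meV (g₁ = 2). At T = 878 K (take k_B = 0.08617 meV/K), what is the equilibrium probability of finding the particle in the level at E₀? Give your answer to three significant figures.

0.661

k_BT = 0.08617 × 878 K = 75.657 meV.
Eᵢ/kT = 0, 1.3614.
Z = Σ gᵢe^(−Eᵢ/kT) = 1·e^(−0) + 2·e^(−1.3614) = 1.0000 + 0.51260 = 1.5126.
P₀ = g₀ e^(−E₀/kT) / Z = 1.0000/1.5126 = 0.661.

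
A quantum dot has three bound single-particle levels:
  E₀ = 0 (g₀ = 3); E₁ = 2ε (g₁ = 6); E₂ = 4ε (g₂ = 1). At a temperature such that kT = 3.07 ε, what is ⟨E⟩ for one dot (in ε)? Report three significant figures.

Eᵢ/kT = 0, 0.65147, 1.3029.
Z = Σ gᵢe^(−Eᵢ/kT) = 3·e^(−0) + 6·e^(−0.65147) + 1·e^(−1.3029) = 3.0000 + 3.1277 + 0.27174 = 6.3994.
⟨E⟩ = Σ Eᵢ gᵢe^(−Eᵢ/kT) / Z = (0·3.0000 + 2·3.1277 + 4·0.27174) / 6.3994 = 1.15 ε.

1.15 ε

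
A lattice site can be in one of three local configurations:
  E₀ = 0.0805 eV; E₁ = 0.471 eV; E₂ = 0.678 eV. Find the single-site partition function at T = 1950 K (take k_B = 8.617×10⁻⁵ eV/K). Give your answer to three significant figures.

Z = 0.698

k_BT = 8.617×10⁻⁵ × 1950 K = 0.16803 eV.
Eᵢ/kT = 0.47908, 2.8031, 4.0350.
Z = Σ e^(−Eᵢ/kT) = e^(−0.47908) + e^(−2.8031) + e^(−4.0350) = 0.61935 + 0.060622 + 0.017686 = 0.69766.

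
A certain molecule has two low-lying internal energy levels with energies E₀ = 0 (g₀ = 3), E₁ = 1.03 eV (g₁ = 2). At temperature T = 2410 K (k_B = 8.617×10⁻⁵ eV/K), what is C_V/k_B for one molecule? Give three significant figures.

k_BT = 8.617×10⁻⁵ × 2410 K = 0.20767 eV.
Eᵢ/kT = 0, 4.9598.
Z = Σ gᵢe^(−Eᵢ/kT) = 3·e^(−0) + 2·e^(−4.9598) = 3.0000 + 0.014029 = 3.0140.
⟨E⟩ = 0.0047943 eV, ⟨E²⟩ = 0.0049381 eV².
C_V/k_B = (⟨E²⟩ − ⟨E⟩²)/(kT)² = (0.0049381 − 0.000022985)/0.043127 = 0.114.

0.114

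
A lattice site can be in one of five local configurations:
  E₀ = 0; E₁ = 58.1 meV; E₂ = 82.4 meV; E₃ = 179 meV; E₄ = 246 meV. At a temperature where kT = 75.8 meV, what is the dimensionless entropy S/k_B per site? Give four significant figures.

Eᵢ/kT = 0, 0.766491, 1.08707, 2.36148, 3.24538.
Z = Σ e^(−Eᵢ/kT) = e^(−0) + e^(−0.766491) + e^(−1.08707) + e^(−2.36148) + e^(−3.24538) = 1.00000 + 0.464641 + 0.337203 + 0.0942806 + 0.0389538 = 1.93508.
⟨E⟩ = Σ EᵢPᵢ = 41.9828 meV.
S/k_B = ln Z + ⟨E⟩/kT = ln(1.93508) + 41.9828/75.8 = 0.660149 + 0.553863 = 1.214.

1.214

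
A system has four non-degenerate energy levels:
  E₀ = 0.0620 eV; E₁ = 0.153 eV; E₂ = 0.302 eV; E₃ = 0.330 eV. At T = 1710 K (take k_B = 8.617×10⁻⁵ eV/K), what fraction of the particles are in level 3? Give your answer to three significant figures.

k_BT = 8.617×10⁻⁵ × 1710 K = 0.14735 eV.
Eᵢ/kT = 0.42077, 1.0383, 2.0495, 2.2396.
Z = Σ e^(−Eᵢ/kT) = e^(−0.42077) + e^(−1.0383) + e^(−2.0495) + e^(−2.2396) = 0.65654 + 0.35406 + 0.12880 + 0.10650 = 1.2459.
P₃ = e^(−E₃/kT) / Z = 0.10650/1.2459 = 0.0855.

0.0855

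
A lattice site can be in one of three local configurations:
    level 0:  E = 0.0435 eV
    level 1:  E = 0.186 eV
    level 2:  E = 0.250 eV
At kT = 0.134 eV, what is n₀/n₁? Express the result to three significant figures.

n₀/n₁ = exp[−(E₀−E₁)/kT] = exp(−(-0.1425 eV)/(0.134 eV)) = exp(1.0634) = 2.90.

2.90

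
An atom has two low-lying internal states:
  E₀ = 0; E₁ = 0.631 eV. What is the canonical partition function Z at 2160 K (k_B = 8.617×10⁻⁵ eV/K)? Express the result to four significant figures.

k_BT = 8.617×10⁻⁵ × 2160 K = 0.186127 eV.
Eᵢ/kT = 0, 3.39016.
Z = Σ e^(−Eᵢ/kT) = e^(−0) + e^(−3.39016) = 1.00000 + 0.0337033 = 1.03370.

Z = 1.034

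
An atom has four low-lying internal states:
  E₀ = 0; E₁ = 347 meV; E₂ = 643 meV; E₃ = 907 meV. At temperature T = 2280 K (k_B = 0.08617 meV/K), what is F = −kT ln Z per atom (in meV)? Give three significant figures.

-38.9 meV

k_BT = 0.08617 × 2280 K = 196.47 meV.
Eᵢ/kT = 0, 1.7662, 3.2728, 4.6165.
Z = Σ e^(−Eᵢ/kT) = e^(−0) + e^(−1.7662) + e^(−3.2728) + e^(−4.6165) = 1.0000 + 0.17098 + 0.037900 + 0.0098873 = 1.2188.
F = −kT ln Z = −196.47 × ln(1.2188) = −196.47 × 0.19787 = -38.9 meV.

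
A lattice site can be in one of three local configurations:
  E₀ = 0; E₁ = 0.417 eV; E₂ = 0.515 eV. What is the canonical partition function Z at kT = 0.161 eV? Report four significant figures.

Z = 1.116

Eᵢ/kT = 0, 2.59006, 3.19876.
Z = Σ e^(−Eᵢ/kT) = e^(−0) + e^(−2.59006) + e^(−3.19876) = 1.00000 + 0.0750155 + 0.0408128 = 1.11583.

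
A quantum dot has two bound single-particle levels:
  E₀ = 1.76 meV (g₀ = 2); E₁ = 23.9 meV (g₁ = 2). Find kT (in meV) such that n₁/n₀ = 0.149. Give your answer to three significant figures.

n₁/n₀ = (g₁/g₀) exp[−(E₁−E₀)/kT] = 0.149.
⇒ (E₁−E₀)/kT = ln((2/2)/0.149) = ln(6.7114) = 1.9038.
kT = 22.14 meV / 1.9038 = 11.6 meV.

11.6 meV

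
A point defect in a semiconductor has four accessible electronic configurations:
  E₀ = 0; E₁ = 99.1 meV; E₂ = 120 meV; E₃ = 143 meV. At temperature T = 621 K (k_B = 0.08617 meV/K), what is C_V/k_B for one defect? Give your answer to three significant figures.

k_BT = 0.08617 × 621 K = 53.512 meV.
Eᵢ/kT = 0, 1.8519, 2.2425, 2.6723.
Z = Σ e^(−Eᵢ/kT) = e^(−0) + e^(−1.8519) + e^(−2.2425) + e^(−2.6723) = 1.0000 + 0.15694 + 0.10619 + 0.069093 = 1.3322.
⟨E⟩ = 28.656 meV, ⟨E²⟩ = 3365.3 meV².
C_V/k_B = (⟨E²⟩ − ⟨E⟩²)/(kT)² = (3365.3 − 821.17)/2863.5 = 0.888.

0.888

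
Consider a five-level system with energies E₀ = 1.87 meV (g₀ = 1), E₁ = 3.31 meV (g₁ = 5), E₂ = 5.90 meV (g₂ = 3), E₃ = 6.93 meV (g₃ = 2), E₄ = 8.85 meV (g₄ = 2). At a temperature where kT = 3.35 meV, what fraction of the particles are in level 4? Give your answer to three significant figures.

0.0426

Eᵢ/kT = 0.55821, 0.98806, 1.7612, 2.0687, 2.6418.
Z = Σ gᵢe^(−Eᵢ/kT) = 1·e^(−0.55821) + 5·e^(−0.98806) + 3·e^(−1.7612) + 2·e^(−2.0687) + 2·e^(−2.6418) = 0.57223 + 1.8615 + 0.51552 + 0.25270 + 0.14247 = 3.3444.
P₄ = g₄ e^(−E₄/kT) / Z = 0.14247/3.3444 = 0.0426.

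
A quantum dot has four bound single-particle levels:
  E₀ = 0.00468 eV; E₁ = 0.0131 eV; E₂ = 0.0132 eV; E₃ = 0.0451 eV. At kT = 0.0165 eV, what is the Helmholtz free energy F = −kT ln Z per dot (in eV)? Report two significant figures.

-0.0089 eV

Eᵢ/kT = 0.2836, 0.7939, 0.8000, 2.733.
Z = Σ e^(−Eᵢ/kT) = e^(−0.2836) + e^(−0.7939) + e^(−0.8000) + e^(−2.733) = 0.7531 + 0.4521 + 0.4493 + 0.06502 = 1.720.
F = −kT ln Z = −0.0165 × ln(1.720) = −0.0165 × 0.5423 = -0.0089 eV.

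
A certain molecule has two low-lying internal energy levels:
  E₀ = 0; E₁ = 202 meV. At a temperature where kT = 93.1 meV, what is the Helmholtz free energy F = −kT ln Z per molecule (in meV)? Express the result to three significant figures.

Eᵢ/kT = 0, 2.1697.
Z = Σ e^(−Eᵢ/kT) = e^(−0) + e^(−2.1697) = 1.0000 + 0.11421 = 1.1142.
F = −kT ln Z = −93.1 × ln(1.1142) = −93.1 × 0.10814 = -10.1 meV.

-10.1 meV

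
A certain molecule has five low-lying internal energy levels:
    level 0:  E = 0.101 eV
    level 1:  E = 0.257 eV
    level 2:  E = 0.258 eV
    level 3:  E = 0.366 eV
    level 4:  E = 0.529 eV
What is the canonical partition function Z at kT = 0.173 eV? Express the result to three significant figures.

Z = 1.18

Eᵢ/kT = 0.58382, 1.4855, 1.4913, 2.1156, 3.0578.
Z = Σ e^(−Eᵢ/kT) = e^(−0.58382) + e^(−1.4855) + e^(−1.4913) + e^(−2.1156) + e^(−3.0578) = 0.55776 + 0.22639 + 0.22508 + 0.12056 + 0.046991 = 1.1768.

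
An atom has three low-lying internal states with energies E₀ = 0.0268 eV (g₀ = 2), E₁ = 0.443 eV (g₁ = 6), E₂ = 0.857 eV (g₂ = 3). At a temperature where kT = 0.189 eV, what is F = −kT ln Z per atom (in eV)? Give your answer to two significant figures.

-0.16 eV

Eᵢ/kT = 0.1418, 2.344, 4.534.
Z = Σ gᵢe^(−Eᵢ/kT) = 2·e^(−0.1418) + 6·e^(−2.344) + 3·e^(−4.534) = 1.736 + 0.5757 + 0.03221 = 2.344.
F = −kT ln Z = −0.189 × ln(2.344) = −0.189 × 0.8519 = -0.16 eV.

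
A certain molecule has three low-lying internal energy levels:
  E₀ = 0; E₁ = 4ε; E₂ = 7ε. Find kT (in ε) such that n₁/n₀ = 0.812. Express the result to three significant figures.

n₁/n₀ = exp[−(E₁−E₀)/kT] = 0.812.
⇒ (E₁−E₀)/kT = ln(1/0.812) = ln(1.2315) = 0.20823.
kT = 4ε / 0.20823 = 19.2 ε.

19.2 ε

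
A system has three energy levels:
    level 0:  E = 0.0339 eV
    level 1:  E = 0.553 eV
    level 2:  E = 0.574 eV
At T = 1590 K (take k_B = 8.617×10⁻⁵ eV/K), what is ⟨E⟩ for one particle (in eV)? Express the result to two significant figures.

k_BT = 8.617×10⁻⁵ × 1590 K = 0.1370 eV.
Eᵢ/kT = 0.2474, 4.036, 4.190.
Z = Σ e^(−Eᵢ/kT) = e^(−0.2474) + e^(−4.036) + e^(−4.190) = 0.7808 + 0.01767 + 0.01515 = 0.8136.
⟨E⟩ = Σ Eᵢ e^(−Eᵢ/kT) / Z = (0.0339·0.7808 + 0.553·0.01767 + 0.574·0.01515) / 0.8136 = 0.055 eV.

0.055 eV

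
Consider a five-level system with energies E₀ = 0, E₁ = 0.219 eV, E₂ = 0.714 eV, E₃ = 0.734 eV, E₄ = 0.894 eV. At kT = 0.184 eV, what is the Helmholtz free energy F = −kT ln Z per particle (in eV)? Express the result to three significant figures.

-0.0554 eV

Eᵢ/kT = 0, 1.1902, 3.8804, 3.9891, 4.8587.
Z = Σ e^(−Eᵢ/kT) = e^(−0) + e^(−1.1902) + e^(−3.8804) + e^(−3.9891) + e^(−4.8587) = 1.0000 + 0.30416 + 0.020643 + 0.018516 + 0.0077606 = 1.3511.
F = −kT ln Z = −0.184 × ln(1.3511) = −0.184 × 0.30092 = -0.0554 eV.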